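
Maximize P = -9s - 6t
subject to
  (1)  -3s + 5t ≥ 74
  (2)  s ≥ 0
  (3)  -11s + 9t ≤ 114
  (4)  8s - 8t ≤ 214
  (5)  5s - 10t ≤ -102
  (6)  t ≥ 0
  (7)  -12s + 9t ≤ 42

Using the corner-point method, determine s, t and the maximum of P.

The feasible region is unbounded (it extends along (1, 1), (9, 11)), but P strictly decreases along every unbounded feasible direction, so there is no improving ray and the maximum is attained at a vertex.

At the optimal vertex, -3s + 5t = 74 and -12s + 9t = 42.
Solving simultaneously gives s = 152/11, t = 254/11.

s = 152/11, t = 254/11, maximum P = -2892/11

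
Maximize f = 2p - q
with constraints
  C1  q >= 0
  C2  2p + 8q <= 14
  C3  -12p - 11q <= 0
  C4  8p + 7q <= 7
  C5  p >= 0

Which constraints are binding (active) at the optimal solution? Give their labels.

C1 and C4

Corner points and f = 2p - q:
  (0, 0) → f = 0
  (7/8, 0) → f = 7/4
  (0, 1) → f = -1

The maximum is at (7/8, 0). Substituting into each constraint, equality holds for C1 and C4; the remaining constraints have slack.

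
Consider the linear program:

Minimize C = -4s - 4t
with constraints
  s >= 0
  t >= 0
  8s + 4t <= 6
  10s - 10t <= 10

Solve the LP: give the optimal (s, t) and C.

s = 0, t = 3/2, minimum C = -6

At the optimal vertex, s = 0 and 8s + 4t = 6.
Solving simultaneously gives s = 0, t = 3/2.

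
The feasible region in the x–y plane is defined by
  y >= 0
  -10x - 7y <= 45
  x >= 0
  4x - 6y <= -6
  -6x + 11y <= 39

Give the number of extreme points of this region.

3

The feasible vertices (each the meet of two boundaries and inside every other half-plane) are:
  (0, 1)
  (0, 39/11)
  (21, 15)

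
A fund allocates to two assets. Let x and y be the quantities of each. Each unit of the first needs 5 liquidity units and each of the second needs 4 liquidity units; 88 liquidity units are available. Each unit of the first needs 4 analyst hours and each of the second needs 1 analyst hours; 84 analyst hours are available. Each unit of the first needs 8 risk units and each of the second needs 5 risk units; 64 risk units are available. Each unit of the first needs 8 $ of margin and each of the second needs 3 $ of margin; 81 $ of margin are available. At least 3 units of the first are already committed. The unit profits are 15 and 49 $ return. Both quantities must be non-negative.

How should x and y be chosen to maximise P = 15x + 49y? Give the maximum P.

The optimum lies where 8x + 5y = 64 and x = 3.
Solving simultaneously gives x = 3, y = 8.

x = 3, y = 8, maximum P = 437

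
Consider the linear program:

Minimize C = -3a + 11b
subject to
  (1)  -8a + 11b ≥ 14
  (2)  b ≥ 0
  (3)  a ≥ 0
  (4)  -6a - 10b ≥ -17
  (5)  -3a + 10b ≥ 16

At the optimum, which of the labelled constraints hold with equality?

Feasible corners and C = -3a + 11b:
  (0, 17/10) → C = 187/10
  (0, 8/5) → C = 88/5
  (1/9, 49/30) → C = 529/30

The minimum is at (0, 8/5). Substituting into each constraint, equality holds for (3) and (5); the remaining constraints have slack.

(3) and (5)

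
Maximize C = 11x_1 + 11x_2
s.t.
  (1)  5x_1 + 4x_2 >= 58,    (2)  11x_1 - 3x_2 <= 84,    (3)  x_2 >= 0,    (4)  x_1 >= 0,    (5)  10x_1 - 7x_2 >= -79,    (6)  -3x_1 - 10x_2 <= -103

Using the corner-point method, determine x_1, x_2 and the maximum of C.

Extreme points and C = 11x_1 + 11x_2:
  (6/5, 13) → C = 781/5
  (84/19, 341/38) → C = 5599/38
  (825/47, 1709/47) → C = 27874/47
  (1149/119, 881/119) → C = 3190/17

x_1 = 825/47, x_2 = 1709/47, maximum C = 27874/47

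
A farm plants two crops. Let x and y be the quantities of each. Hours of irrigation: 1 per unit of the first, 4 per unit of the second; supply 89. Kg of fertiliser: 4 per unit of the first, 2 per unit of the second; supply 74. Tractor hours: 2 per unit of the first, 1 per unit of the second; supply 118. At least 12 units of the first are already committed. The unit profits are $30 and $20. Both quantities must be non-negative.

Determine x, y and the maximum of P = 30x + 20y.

x = 12, y = 13, maximum P = 620

Corner points and P = 30x + 20y:
  (37/2, 0) → P = 555
  (12, 0) → P = 360
  (12, 13) → P = 620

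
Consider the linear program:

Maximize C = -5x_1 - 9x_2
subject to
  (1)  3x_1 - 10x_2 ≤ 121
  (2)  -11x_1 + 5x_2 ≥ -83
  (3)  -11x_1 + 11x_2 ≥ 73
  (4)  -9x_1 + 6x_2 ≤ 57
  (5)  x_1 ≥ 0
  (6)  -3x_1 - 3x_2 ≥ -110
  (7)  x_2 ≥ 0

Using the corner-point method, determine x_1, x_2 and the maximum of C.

x_1 = 0, x_2 = 73/11, maximum C = -657/11

The optimum lies where -11x_1 + 11x_2 = 73 and x_1 = 0.
Solving simultaneously gives x_1 = 0, x_2 = 73/11.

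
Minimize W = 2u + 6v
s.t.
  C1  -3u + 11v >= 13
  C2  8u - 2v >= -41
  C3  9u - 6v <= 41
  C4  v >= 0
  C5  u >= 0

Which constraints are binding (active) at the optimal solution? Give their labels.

C1 and C5

Corner points and W = 2u + 6v:
  (529/81, 80/27) → W = 2498/81
  (0, 13/11) → W = 78/11
  (0, 41/2) → W = 123
The feasible region is unbounded (it extends along (2, 3), (1, 4)), but W strictly increases along every unbounded feasible direction, so there is no improving ray and the minimum is attained at a vertex.

The minimum is at (0, 13/11). Substituting into each constraint, equality holds for C1 and C5; the remaining constraints have slack.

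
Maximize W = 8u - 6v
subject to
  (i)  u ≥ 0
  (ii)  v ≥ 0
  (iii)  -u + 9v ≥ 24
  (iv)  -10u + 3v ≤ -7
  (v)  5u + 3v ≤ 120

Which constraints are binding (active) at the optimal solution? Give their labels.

Extreme points and W = 8u - 6v:
  (45/29, 247/87) → W = -134/29
  (21, 5) → W = 138
  (127/15, 233/9) → W = -438/5

The maximum is at (21, 5). Substituting into each constraint, equality holds for (iii) and (v); the remaining constraints have slack.

(iii) and (v)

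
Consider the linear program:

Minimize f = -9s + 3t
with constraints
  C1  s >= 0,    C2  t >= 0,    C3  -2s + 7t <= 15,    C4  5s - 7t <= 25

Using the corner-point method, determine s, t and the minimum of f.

s = 40/3, t = 125/21, minimum f = -715/7

Feasible corners and f = -9s + 3t:
  (0, 0) → f = 0
  (0, 15/7) → f = 45/7
  (5, 0) → f = -45
  (40/3, 125/21) → f = -715/7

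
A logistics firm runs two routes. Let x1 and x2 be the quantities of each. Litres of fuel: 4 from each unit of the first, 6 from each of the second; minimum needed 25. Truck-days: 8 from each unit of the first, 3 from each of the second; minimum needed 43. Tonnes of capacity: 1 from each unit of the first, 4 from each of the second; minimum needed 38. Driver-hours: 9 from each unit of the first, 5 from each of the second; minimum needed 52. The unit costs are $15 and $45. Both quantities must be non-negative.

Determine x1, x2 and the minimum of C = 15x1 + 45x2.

x1 = 2, x2 = 9, minimum C = 435

Vertices and C = 15x1 + 45x2:
  (0, 43/3) → C = 645
  (38, 0) → C = 570
  (2, 9) → C = 435
The feasible region is unbounded (it extends along (0, 1), (1, 0)), but C strictly increases along every unbounded feasible direction, so there is no improving ray and the minimum is attained at a vertex.

The optimum lies where 8x1 + 3x2 = 43 and x1 + 4x2 = 38.
Solving simultaneously gives x1 = 2, x2 = 9.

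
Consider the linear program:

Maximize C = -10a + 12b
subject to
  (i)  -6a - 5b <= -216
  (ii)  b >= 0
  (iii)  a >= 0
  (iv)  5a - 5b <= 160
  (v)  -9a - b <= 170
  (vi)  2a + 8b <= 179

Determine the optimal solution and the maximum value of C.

Vertices and C = -10a + 12b:
  (376/11, 24/11) → C = -3472/11
  (833/38, 321/19) → C = -313/19
  (87/2, 23/2) → C = -297

a = 833/38, b = 321/19, maximum C = -313/19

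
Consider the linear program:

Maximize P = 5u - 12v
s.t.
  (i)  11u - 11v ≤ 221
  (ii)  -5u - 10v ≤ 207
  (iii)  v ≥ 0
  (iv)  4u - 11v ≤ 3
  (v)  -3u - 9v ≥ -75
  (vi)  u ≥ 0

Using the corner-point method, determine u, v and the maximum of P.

u = 284/23, v = 97/23, maximum P = 256/23

At the optimal vertex, 4u - 11v = 3 and -3u - 9v = -75.
Solving simultaneously gives u = 284/23, v = 97/23.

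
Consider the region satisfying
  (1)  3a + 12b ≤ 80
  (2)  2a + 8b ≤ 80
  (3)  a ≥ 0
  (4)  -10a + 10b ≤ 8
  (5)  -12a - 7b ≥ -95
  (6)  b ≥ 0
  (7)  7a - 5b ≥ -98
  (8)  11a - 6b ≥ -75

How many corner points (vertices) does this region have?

Pairwise boundary intersections that survive every other constraint:
  (352/75, 412/75)
  (580/123, 225/41)
  (0, 4/5)
  (0, 0)
  (95/12, 0)

5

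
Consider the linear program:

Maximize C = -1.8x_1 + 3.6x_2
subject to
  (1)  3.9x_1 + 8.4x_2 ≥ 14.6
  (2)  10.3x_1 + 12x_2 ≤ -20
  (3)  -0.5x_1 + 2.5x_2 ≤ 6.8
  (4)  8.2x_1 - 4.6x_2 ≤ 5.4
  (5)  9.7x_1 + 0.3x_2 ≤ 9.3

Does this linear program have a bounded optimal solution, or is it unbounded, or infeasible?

infeasible

The boundaries 3.9x_1 + 8.4x_2 = 14.6 and 10.3x_1 + 12x_2 = -20 meet at (-2860/331, 11419/1986), but that point violates -0.5x_1 + 2.5x_2 ≤ 6.8. Every candidate vertex is excluded by some other constraint, so the feasible region is empty.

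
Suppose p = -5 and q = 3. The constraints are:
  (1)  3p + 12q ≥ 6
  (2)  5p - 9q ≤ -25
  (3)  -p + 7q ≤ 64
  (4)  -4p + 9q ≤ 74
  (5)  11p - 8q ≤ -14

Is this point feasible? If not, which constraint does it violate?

(1): 21 ≥ 6 ✓
(2): -52 ≤ -25 ✓
(3): 26 ≤ 64 ✓
(4): 47 ≤ 74 ✓
(5): -79 ≤ -14 ✓

feasible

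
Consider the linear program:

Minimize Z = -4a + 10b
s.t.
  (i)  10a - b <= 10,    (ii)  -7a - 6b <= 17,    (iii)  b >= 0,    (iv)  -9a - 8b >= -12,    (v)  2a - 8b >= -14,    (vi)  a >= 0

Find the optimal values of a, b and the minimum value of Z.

Vertices and Z = -4a + 10b:
  (1, 0) → Z = -4
  (92/89, 30/89) → Z = -68/89
  (0, 0) → Z = 0
  (0, 3/2) → Z = 15

The binding constraints are 10a - b = 10 and b = 0.
Solving simultaneously gives a = 1, b = 0.

a = 1, b = 0, minimum Z = -4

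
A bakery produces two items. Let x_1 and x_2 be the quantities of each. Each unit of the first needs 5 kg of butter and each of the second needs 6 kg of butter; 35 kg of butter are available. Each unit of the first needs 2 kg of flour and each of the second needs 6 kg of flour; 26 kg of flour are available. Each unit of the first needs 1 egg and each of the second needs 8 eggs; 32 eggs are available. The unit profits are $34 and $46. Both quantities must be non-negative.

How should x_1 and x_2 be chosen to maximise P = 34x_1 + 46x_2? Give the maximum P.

x_1 = 3, x_2 = 10/3, maximum P = 766/3

Corner points and P = 34x_1 + 46x_2:
  (0, 0) → P = 0
  (0, 4) → P = 184
  (7, 0) → P = 238
  (3, 10/3) → P = 766/3
  (8/5, 19/5) → P = 1146/5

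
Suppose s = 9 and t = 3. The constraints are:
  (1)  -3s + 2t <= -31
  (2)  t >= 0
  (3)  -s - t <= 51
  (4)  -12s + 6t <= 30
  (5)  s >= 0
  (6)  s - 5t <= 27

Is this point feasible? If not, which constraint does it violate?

Constraint (1): -3s + 2t = -21, which is not ≤ -31. All other constraints are satisfied.

not feasible — violates (1)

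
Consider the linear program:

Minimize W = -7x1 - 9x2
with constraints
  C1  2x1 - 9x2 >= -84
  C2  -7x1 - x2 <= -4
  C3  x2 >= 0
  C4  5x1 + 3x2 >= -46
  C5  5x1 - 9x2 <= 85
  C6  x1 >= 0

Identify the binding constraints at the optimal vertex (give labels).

Feasible corners and W = -7x1 - 9x2:
  (169/3, 590/27) → W = -591
  (0, 28/3) → W = -84
  (4/7, 0) → W = -4
  (0, 4) → W = -36
  (17, 0) → W = -119

The minimum is at (169/3, 590/27). Substituting into each constraint, equality holds for C1 and C5; the remaining constraints have slack.

C1 and C5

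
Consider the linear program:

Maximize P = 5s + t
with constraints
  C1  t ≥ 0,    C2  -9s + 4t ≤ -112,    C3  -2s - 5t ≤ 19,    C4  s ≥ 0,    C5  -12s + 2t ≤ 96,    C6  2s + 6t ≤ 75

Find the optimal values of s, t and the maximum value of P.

s = 75/2, t = 0, maximum P = 375/2

At the optimal vertex, t = 0 and 2s + 6t = 75.
Solving simultaneously gives s = 75/2, t = 0.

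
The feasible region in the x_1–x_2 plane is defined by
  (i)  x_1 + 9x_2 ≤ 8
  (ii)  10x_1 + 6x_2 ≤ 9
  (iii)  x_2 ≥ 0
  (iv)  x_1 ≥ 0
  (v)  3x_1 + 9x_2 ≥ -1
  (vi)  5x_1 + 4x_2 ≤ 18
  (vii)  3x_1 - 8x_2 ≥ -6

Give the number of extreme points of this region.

The feasible vertices (each the meet of two boundaries and inside every other half-plane) are:
  (11/28, 71/84)
  (2/7, 6/7)
  (9/10, 0)
  (0, 0)
  (0, 3/4)

5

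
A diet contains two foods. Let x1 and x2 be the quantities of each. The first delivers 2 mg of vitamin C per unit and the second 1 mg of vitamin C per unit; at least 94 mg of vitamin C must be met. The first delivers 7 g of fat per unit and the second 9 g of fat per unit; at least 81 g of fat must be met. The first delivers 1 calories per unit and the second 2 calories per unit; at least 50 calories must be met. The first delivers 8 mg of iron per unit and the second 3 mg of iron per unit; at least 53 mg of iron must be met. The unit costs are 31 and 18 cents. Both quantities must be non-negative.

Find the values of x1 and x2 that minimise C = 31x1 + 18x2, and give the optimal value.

The feasible region is unbounded (it extends along (0, 1), (1, 0)), but C strictly increases along every unbounded feasible direction, so there is no improving ray and the minimum is attained at a vertex.

x1 = 46, x2 = 2, minimum C = 1462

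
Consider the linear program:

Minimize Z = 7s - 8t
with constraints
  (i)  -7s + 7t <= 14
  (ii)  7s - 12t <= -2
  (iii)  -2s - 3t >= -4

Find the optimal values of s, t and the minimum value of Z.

s = -2/5, t = 8/5, minimum Z = -78/5

Corner points and Z = 7s - 8t:
  (-22/5, -12/5) → Z = -58/5
  (-2/5, 8/5) → Z = -78/5
  (14/15, 32/45) → Z = 38/45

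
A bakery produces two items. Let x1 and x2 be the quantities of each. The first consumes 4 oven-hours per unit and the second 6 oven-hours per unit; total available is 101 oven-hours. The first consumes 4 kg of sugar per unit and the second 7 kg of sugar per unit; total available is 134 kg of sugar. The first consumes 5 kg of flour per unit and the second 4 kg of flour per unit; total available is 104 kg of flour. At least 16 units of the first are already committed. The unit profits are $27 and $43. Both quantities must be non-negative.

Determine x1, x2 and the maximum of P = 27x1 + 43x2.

The optimum lies where 5x1 + 4x2 = 104 and x1 = 16.
Solving simultaneously gives x1 = 16, x2 = 6.

x1 = 16, x2 = 6, maximum P = 690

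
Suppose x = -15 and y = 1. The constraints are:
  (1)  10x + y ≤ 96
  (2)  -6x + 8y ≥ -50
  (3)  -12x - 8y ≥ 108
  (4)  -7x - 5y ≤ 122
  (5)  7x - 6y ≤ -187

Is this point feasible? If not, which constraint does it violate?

Constraint (5): 7x - 6y = -111, which is not ≤ -187. All other constraints are satisfied.

not feasible — violates (5)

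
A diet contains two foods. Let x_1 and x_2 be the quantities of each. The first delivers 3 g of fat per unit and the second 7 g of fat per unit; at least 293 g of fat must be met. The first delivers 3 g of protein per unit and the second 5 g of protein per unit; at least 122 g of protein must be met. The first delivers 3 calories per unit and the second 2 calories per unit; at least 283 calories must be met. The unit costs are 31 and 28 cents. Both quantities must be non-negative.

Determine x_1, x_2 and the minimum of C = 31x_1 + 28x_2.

Vertices and C = 31x_1 + 28x_2:
  (0, 283/2) → C = 3962
  (293/3, 0) → C = 9083/3
  (93, 2) → C = 2939
The feasible region is unbounded (it extends along (0, 1), (1, 0)), but C strictly increases along every unbounded feasible direction, so there is no improving ray and the minimum is attained at a vertex.

The optimum lies where 3x_1 + 7x_2 = 293 and 3x_1 + 2x_2 = 283.
Solving simultaneously gives x_1 = 93, x_2 = 2.

x_1 = 93, x_2 = 2, minimum C = 2939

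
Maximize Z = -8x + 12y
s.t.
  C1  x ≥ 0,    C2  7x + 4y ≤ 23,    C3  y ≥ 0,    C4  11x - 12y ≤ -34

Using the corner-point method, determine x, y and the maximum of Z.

x = 0, y = 23/4, maximum Z = 69

Feasible corners and Z = -8x + 12y:
  (0, 23/4) → Z = 69
  (0, 17/6) → Z = 34
  (35/32, 491/128) → Z = 1193/32

The binding constraints are x = 0 and 7x + 4y = 23.
Solving simultaneously gives x = 0, y = 23/4.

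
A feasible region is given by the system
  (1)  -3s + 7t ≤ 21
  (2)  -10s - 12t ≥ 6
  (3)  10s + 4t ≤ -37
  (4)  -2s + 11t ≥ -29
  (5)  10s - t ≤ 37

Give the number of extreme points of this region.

3

Pairwise boundary intersections that survive every other constraint:
  (-343/82, 99/82)
  (-434/19, -129/19)
  (-291/118, -182/59)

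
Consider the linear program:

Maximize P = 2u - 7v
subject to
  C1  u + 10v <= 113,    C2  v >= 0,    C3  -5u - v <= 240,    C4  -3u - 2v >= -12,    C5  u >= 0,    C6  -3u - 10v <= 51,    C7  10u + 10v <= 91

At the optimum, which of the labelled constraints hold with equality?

C2 and C4

Corner points and P = 2u - 7v:
  (4, 0) → P = 8
  (0, 0) → P = 0
  (0, 6) → P = -42

The maximum is at (4, 0). Substituting into each constraint, equality holds for C2 and C4; the remaining constraints have slack.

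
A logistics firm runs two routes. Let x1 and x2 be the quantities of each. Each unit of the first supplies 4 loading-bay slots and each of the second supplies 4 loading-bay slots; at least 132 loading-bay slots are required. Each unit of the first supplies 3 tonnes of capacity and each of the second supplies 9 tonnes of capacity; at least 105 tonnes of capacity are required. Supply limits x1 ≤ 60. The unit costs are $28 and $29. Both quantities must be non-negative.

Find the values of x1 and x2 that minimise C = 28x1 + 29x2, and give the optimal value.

The feasible region is unbounded (it extends along (0, 1)), but C strictly increases along every unbounded feasible direction, so there is no improving ray and the minimum is attained at a vertex.

x1 = 32, x2 = 1, minimum C = 925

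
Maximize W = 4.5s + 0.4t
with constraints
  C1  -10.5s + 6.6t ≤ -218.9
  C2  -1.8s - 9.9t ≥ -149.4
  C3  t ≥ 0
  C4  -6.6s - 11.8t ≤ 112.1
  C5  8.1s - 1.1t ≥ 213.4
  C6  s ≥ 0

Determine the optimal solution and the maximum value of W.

s = 83, t = 0, maximum W = 373.5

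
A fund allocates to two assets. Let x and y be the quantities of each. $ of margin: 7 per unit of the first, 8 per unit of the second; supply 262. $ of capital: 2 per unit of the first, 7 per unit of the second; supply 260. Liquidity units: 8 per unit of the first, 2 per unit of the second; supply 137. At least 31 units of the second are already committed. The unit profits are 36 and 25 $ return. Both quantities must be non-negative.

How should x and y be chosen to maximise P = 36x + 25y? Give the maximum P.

Corner points and P = 36x + 25y:
  (0, 131/4) → P = 3275/4
  (0, 31) → P = 775
  (2, 31) → P = 847

The binding constraints are 7x + 8y = 262 and y = 31.
Solving simultaneously gives x = 2, y = 31.

x = 2, y = 31, maximum P = 847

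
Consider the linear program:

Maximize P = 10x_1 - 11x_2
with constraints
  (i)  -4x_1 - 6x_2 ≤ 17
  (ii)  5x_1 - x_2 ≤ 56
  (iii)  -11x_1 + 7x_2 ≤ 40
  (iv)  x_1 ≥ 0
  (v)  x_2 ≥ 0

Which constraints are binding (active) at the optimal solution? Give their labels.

Corner points and P = 10x_1 - 11x_2:
  (18, 34) → P = -194
  (56/5, 0) → P = 112
  (0, 40/7) → P = -440/7
  (0, 0) → P = 0

The maximum is at (56/5, 0). Substituting into each constraint, equality holds for (ii) and (v); the remaining constraints have slack.

(ii) and (v)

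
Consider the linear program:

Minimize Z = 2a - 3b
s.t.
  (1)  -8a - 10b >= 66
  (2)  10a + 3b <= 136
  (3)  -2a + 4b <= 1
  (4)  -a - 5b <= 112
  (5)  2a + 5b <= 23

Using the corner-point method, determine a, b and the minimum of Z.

a = -453/14, b = -223/14, minimum Z = -237/14

Corner points and Z = 2a - 3b:
  (41/2, -23) → Z = 110
  (-137/26, -31/13) → Z = -44/13
  (1016/47, -1256/47) → Z = 5800/47
  (-453/14, -223/14) → Z = -237/14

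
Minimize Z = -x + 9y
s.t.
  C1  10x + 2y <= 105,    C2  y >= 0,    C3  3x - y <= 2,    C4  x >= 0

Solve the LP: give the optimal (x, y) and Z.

x = 2/3, y = 0, minimum Z = -2/3

The optimum lies where y = 0 and 3x - y = 2.
Solving simultaneously gives x = 2/3, y = 0.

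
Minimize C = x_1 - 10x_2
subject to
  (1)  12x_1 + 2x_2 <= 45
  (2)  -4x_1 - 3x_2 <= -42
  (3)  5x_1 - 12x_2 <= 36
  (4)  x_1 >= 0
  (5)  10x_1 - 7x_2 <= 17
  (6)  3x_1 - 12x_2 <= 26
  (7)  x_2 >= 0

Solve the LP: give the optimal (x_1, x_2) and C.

Vertices and C = x_1 - 10x_2:
  (51/28, 81/7) → C = -3189/28
  (0, 45/2) → C = -225
  (0, 14) → C = -140

The optimum lies where 12x_1 + 2x_2 = 45 and x_1 = 0.
Solving simultaneously gives x_1 = 0, x_2 = 45/2.

x_1 = 0, x_2 = 45/2, minimum C = -225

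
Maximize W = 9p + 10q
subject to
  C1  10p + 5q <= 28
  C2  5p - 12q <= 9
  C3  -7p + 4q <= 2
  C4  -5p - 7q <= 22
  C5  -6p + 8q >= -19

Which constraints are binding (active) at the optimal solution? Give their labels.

C1 and C3

Extreme points and W = 9p + 10q:
  (381/145, 10/29) → W = 3929/145
  (34/25, 72/25) → W = 1026/25
  (-15/16, -73/64) → W = -635/32

The maximum is at (34/25, 72/25). Substituting into each constraint, equality holds for C1 and C3; the remaining constraints have slack.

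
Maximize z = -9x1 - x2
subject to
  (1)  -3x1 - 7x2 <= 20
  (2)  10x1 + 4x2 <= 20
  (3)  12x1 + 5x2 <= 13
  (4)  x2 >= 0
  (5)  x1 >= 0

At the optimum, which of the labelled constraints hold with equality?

Feasible corners and z = -9x1 - x2:
  (13/12, 0) → z = -39/4
  (0, 13/5) → z = -13/5
  (0, 0) → z = 0

The maximum is at (0, 0). Substituting into each constraint, equality holds for (4) and (5); the remaining constraints have slack.

(4) and (5)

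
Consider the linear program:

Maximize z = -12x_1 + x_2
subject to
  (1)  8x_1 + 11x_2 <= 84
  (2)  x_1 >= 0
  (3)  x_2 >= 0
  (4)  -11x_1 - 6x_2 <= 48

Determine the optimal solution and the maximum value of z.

x_1 = 0, x_2 = 84/11, maximum z = 84/11

Corner points and z = -12x_1 + x_2:
  (0, 84/11) → z = 84/11
  (21/2, 0) → z = -126
  (0, 0) → z = 0

The optimum lies where 8x_1 + 11x_2 = 84 and x_1 = 0.
Solving simultaneously gives x_1 = 0, x_2 = 84/11.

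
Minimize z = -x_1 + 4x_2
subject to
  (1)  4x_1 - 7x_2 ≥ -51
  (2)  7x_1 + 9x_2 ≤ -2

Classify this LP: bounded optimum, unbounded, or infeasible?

From the feasible point (-473/85, 349/85), moving in the direction (9, -7) keeps every constraint satisfied while z decreases without bound.

unbounded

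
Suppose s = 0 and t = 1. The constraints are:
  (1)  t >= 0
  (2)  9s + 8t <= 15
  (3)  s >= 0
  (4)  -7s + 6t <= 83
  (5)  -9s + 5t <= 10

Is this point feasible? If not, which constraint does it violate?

(1): 1 ≥ 0 ✓
(2): 8 ≤ 15 ✓
(3): 0 ≥ 0 ✓
(4): 6 ≤ 83 ✓
(5): 5 ≤ 10 ✓

feasible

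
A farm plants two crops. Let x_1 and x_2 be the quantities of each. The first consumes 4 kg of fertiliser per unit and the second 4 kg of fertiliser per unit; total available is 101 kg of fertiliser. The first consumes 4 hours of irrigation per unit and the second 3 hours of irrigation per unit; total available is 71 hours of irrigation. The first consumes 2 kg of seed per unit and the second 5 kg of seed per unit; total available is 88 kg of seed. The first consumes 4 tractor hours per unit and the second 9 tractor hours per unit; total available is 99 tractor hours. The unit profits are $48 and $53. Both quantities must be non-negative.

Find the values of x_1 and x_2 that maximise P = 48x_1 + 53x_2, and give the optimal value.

Vertices and P = 48x_1 + 53x_2:
  (0, 0) → P = 0
  (0, 11) → P = 583
  (71/4, 0) → P = 852
  (57/4, 14/3) → P = 2794/3

The optimum lies where 4x_1 + 3x_2 = 71 and 4x_1 + 9x_2 = 99.
Solving simultaneously gives x_1 = 57/4, x_2 = 14/3.

x_1 = 57/4, x_2 = 14/3, maximum P = 2794/3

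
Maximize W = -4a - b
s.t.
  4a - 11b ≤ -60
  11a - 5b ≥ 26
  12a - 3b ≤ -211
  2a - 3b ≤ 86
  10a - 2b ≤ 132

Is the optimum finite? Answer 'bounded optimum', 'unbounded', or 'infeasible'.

The boundaries 4a - 11b = -60 and 11a - 5b = 26 meet at (586/101, 764/101), but that point violates 12a - 3b ≤ -211. Every candidate vertex is excluded by some other constraint, so the feasible region is empty.

infeasible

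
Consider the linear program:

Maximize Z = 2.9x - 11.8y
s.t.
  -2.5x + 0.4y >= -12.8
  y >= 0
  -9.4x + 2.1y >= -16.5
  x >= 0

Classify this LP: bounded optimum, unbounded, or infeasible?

bounded optimum

Feasible corners and Z = 2.9x - 11.8y:
  (2028/149, 7907/149) → Z = -437107/745
  (165/94, 0) → Z = 957/188
  (0, 0) → Z = 0
The feasible region has finitely many vertices and no improving ray; the maximum is 957/188 at (165/94, 0).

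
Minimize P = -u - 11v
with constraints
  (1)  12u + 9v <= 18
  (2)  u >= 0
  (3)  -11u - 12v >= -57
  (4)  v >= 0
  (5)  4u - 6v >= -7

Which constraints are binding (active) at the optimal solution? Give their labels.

(1) and (5)

Corner points and P = -u - 11v:
  (3/2, 0) → P = -3/2
  (5/12, 13/9) → P = -587/36
  (0, 0) → P = 0
  (0, 7/6) → P = -77/6

The minimum is at (5/12, 13/9). Substituting into each constraint, equality holds for (1) and (5); the remaining constraints have slack.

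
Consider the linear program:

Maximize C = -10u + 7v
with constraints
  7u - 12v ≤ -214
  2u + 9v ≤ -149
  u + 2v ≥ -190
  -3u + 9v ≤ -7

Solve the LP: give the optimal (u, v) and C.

u = -1696/15, v = -577/15, maximum C = 4307/5

Feasible corners and C = -10u + 7v:
  (-1354/13, -558/13) → C = 9634/13
  (-670/9, -691/27) → C = 15263/27
  (-1696/15, -577/15) → C = 4307/5

The optimum lies where u + 2v = -190 and -3u + 9v = -7.
Solving simultaneously gives u = -1696/15, v = -577/15.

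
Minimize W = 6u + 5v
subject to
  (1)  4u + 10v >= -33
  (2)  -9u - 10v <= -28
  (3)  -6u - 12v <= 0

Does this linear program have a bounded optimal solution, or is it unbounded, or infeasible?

From the feasible point (33, -33/2), moving in the direction (-10, 9) keeps every constraint satisfied while W decreases without bound.

unbounded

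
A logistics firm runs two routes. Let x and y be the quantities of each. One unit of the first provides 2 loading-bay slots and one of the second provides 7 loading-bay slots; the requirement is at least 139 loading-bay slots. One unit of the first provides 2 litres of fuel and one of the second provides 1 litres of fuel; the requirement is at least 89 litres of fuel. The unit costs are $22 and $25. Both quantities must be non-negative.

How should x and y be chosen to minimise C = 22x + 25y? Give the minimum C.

Feasible corners and C = 22x + 25y:
  (0, 89) → C = 2225
  (139/2, 0) → C = 1529
  (121/3, 25/3) → C = 3287/3
The feasible region is unbounded (it extends along (0, 1), (1, 0)), but C strictly increases along every unbounded feasible direction, so there is no improving ray and the minimum is attained at a vertex.

The optimum lies where 2x + 7y = 139 and 2x + y = 89.
Solving simultaneously gives x = 121/3, y = 25/3.

x = 121/3, y = 25/3, minimum C = 3287/3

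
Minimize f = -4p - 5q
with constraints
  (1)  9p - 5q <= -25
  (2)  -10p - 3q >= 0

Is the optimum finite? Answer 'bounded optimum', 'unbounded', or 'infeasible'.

unbounded

From the feasible point (-75/77, 250/77), moving in the direction (-3, 10) keeps every constraint satisfied while f decreases without bound.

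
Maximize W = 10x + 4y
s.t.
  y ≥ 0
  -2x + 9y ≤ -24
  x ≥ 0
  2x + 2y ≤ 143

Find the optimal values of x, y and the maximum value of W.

Corner points and W = 10x + 4y:
  (12, 0) → W = 120
  (143/2, 0) → W = 715
  (1335/22, 119/11) → W = 7151/11

At the optimal vertex, y = 0 and 2x + 2y = 143.
Solving simultaneously gives x = 143/2, y = 0.

x = 143/2, y = 0, maximum W = 715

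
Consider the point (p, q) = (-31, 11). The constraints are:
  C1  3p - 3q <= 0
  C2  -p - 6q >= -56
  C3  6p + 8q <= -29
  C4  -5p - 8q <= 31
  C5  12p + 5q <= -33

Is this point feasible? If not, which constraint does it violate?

not feasible — violates C4

Constraint C4: -5p - 8q = 67, which is not ≤ 31. All other constraints are satisfied.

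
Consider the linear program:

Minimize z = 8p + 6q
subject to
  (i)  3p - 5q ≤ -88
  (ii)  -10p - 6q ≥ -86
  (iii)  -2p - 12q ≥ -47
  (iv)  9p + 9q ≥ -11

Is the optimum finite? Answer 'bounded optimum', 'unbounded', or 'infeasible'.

infeasible

The boundaries 3p - 5q = -88 and -10p - 6q = -86 meet at (-49/34, 569/34), but that point violates -2p - 12q ≥ -47. Every candidate vertex is excluded by some other constraint, so the feasible region is empty.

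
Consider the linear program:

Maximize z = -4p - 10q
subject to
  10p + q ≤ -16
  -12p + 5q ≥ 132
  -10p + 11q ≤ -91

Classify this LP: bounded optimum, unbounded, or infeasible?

unbounded

From the feasible point (-1907/82, -1206/41), moving in the direction (-11, -10) keeps every constraint satisfied while z increases without bound.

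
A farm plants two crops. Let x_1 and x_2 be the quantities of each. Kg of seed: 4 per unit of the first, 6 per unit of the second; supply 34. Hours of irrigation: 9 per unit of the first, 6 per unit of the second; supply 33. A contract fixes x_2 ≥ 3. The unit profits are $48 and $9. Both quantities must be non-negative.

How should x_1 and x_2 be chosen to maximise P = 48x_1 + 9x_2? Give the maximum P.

x_1 = 5/3, x_2 = 3, maximum P = 107

The optimum lies where 9x_1 + 6x_2 = 33 and x_2 = 3.
Solving simultaneously gives x_1 = 5/3, x_2 = 3.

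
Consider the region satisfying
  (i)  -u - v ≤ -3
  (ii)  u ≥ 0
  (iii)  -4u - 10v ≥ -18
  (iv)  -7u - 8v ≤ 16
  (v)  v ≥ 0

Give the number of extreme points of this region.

3

Intersecting each pair of boundary lines and keeping only the points that satisfy every inequality leaves:
  (2, 1)
  (3, 0)
  (9/2, 0)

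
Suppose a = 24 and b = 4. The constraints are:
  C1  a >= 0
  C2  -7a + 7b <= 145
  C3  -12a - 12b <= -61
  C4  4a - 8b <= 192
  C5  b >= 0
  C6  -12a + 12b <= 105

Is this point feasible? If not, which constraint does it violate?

feasible

C1: 24 ≥ 0 ✓
C2: -140 ≤ 145 ✓
C3: -336 ≤ -61 ✓
C4: 64 ≤ 192 ✓
C5: 4 ≥ 0 ✓
C6: -240 ≤ 105 ✓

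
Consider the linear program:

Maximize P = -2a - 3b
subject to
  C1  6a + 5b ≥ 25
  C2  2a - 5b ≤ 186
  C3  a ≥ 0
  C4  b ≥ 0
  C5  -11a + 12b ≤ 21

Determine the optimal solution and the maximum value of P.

Feasible corners and P = -2a - 3b:
  (25/6, 0) → P = -25/3
  (195/127, 401/127) → P = -1593/127
  (93, 0) → P = -186
The feasible region is unbounded (it extends along (12, 11), (5, 2)), but P strictly decreases along every unbounded feasible direction, so there is no improving ray and the maximum is attained at a vertex.

At the optimal vertex, 6a + 5b = 25 and b = 0.
Solving simultaneously gives a = 25/6, b = 0.

a = 25/6, b = 0, maximum P = -25/3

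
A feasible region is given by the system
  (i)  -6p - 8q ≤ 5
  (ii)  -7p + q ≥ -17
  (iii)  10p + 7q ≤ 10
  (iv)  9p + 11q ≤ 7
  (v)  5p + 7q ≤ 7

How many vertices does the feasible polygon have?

Pairwise boundary intersections that survive every other constraint:
  (131/62, -137/62)
  (-91/2, 67/2)
  (129/59, -100/59)
  (61/47, -20/47)
  (-7/2, 7/2)

5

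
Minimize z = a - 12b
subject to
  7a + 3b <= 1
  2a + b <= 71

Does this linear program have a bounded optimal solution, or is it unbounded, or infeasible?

From the feasible point (-212, 495), moving in the direction (-1, 2) keeps every constraint satisfied while z decreases without bound.

unbounded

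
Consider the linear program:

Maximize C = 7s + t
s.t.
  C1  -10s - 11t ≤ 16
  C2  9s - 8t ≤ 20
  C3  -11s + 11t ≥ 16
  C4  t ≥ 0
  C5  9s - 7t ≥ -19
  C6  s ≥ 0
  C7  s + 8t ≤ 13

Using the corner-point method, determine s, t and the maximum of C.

Extreme points and C = 7s + t:
  (0, 16/11) → C = 16/11
  (5/33, 53/33) → C = 8/3
  (0, 13/8) → C = 13/8

At the optimal vertex, -11s + 11t = 16 and s + 8t = 13.
Solving simultaneously gives s = 5/33, t = 53/33.

s = 5/33, t = 53/33, maximum C = 8/3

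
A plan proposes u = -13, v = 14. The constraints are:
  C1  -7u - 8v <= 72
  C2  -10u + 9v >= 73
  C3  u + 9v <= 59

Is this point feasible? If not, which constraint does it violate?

Constraint C3: u + 9v = 113, which is not ≤ 59. All other constraints are satisfied.

not feasible — violates C3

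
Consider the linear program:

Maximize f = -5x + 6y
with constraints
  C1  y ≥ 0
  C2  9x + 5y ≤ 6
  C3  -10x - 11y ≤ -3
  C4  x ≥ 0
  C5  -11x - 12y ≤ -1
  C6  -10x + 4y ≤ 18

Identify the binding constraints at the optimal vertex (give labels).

C2 and C4

Corner points and f = -5x + 6y:
  (2/3, 0) → f = -10/3
  (3/10, 0) → f = -3/2
  (0, 6/5) → f = 36/5
  (0, 3/11) → f = 18/11

The maximum is at (0, 6/5). Substituting into each constraint, equality holds for C2 and C4; the remaining constraints have slack.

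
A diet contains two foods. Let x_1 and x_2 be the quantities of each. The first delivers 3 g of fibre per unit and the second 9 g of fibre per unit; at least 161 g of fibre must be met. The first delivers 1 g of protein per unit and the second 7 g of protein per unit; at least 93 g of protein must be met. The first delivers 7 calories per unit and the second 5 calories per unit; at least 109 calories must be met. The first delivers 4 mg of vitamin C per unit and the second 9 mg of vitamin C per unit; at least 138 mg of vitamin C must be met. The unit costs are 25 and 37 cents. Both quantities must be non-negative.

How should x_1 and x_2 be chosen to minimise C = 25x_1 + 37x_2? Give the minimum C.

x_1 = 11/3, x_2 = 50/3, minimum C = 2125/3

The feasible region is unbounded (it extends along (0, 1), (1, 0)), but C strictly increases along every unbounded feasible direction, so there is no improving ray and the minimum is attained at a vertex.

The binding constraints are 3x_1 + 9x_2 = 161 and 7x_1 + 5x_2 = 109.
Solving simultaneously gives x_1 = 11/3, x_2 = 50/3.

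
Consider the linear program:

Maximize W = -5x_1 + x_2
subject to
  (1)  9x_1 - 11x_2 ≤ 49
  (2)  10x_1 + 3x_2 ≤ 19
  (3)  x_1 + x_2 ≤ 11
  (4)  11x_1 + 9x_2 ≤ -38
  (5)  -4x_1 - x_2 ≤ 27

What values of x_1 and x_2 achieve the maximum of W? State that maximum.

x_1 = -41/5, x_2 = 29/5, maximum W = 234/5

Vertices and W = -5x_1 + x_2:
  (23/202, -881/202) → W = -498/101
  (-248/53, -439/53) → W = 801/53
  (-41/5, 29/5) → W = 234/5

The binding constraints are 11x_1 + 9x_2 = -38 and -4x_1 - x_2 = 27.
Solving simultaneously gives x_1 = -41/5, x_2 = 29/5.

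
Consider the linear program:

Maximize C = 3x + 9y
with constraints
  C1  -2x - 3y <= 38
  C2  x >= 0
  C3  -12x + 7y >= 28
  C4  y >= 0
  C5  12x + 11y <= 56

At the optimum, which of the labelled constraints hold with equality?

Extreme points and C = 3x + 9y:
  (0, 4) → C = 36
  (0, 56/11) → C = 504/11
  (7/18, 14/3) → C = 259/6

The maximum is at (0, 56/11). Substituting into each constraint, equality holds for C2 and C5; the remaining constraints have slack.

C2 and C5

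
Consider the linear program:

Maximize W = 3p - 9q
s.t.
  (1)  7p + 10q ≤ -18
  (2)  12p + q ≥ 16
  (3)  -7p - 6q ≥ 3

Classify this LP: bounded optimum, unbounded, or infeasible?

unbounded

From the feasible point (178/113, -328/113), moving in the direction (1, -12) keeps every constraint satisfied while W increases without bound.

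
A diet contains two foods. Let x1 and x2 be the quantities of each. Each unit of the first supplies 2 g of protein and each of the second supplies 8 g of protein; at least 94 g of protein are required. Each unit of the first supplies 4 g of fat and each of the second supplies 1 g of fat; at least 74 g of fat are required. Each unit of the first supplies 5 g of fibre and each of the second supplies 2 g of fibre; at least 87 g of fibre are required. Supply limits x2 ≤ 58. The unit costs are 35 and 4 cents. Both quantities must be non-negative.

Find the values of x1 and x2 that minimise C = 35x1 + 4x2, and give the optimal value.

Feasible corners and C = 35x1 + 4x2:
  (47, 0) → C = 1645
  (83/5, 38/5) → C = 3057/5
  (4, 58) → C = 372
The feasible region is unbounded (it extends along (1, 0)), but C strictly increases along every unbounded feasible direction, so there is no improving ray and the minimum is attained at a vertex.

x1 = 4, x2 = 58, minimum C = 372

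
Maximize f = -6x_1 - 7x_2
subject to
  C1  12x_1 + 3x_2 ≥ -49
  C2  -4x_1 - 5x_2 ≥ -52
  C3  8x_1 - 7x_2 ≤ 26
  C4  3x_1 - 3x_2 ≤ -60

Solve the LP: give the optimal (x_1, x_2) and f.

x_1 = -109/15, x_2 = 191/15, maximum f = -683/15

Extreme points and f = -6x_1 - 7x_2:
  (-401/48, 205/12) → f = -1667/24
  (-109/15, 191/15) → f = -683/15
  (-16/3, 44/3) → f = -212/3

The optimum lies where 12x_1 + 3x_2 = -49 and 3x_1 - 3x_2 = -60.
Solving simultaneously gives x_1 = -109/15, x_2 = 191/15.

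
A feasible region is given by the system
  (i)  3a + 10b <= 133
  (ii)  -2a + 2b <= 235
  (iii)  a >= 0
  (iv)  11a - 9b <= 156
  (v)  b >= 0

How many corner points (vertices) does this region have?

Pairwise boundary intersections that survive every other constraint:
  (0, 133/10)
  (2757/137, 995/137)
  (0, 0)
  (156/11, 0)

4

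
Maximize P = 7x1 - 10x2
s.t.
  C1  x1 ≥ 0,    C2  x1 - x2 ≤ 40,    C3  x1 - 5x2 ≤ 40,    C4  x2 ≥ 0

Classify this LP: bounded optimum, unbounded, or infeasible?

Corner points and P = 7x1 - 10x2:
  (0, 0) → P = 0
  (40, 0) → P = 280
The feasible region has finitely many vertices and no improving ray; the maximum is 280 at (40, 0).

bounded optimum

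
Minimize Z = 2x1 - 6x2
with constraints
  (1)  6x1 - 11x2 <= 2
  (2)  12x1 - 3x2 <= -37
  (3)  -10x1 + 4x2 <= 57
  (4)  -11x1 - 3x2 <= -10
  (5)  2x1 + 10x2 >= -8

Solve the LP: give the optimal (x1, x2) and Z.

x1 = 23/18, x2 = 157/9, minimum Z = -919/9

Corner points and Z = 2x1 - 6x2:
  (23/18, 157/9) → Z = -919/9
  (-27/23, 527/69) → Z = -1108/23
  (-131/74, 727/74) → Z = -2312/37

The optimum lies where 12x1 - 3x2 = -37 and -10x1 + 4x2 = 57.
Solving simultaneously gives x1 = 23/18, x2 = 157/9.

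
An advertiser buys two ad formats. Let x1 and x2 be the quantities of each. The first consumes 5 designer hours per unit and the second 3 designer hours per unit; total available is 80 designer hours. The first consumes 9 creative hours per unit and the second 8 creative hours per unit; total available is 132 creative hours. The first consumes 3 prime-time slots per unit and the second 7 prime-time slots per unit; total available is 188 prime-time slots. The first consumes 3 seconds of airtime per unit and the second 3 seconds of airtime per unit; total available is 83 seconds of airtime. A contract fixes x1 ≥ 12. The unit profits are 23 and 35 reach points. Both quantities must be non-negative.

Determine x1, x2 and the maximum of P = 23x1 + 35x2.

Extreme points and P = 23x1 + 35x2:
  (44/3, 0) → P = 1012/3
  (12, 0) → P = 276
  (12, 3) → P = 381

At the optimal vertex, 9x1 + 8x2 = 132 and x1 = 12.
Solving simultaneously gives x1 = 12, x2 = 3.

x1 = 12, x2 = 3, maximum P = 381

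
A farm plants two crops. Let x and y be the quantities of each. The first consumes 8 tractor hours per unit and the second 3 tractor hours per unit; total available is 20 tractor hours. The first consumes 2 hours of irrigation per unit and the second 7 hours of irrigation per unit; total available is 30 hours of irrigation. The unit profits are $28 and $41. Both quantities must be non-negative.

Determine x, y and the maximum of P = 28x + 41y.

x = 1, y = 4, maximum P = 192

Extreme points and P = 28x + 41y:
  (0, 0) → P = 0
  (0, 30/7) → P = 1230/7
  (5/2, 0) → P = 70
  (1, 4) → P = 192

The optimum lies where 8x + 3y = 20 and 2x + 7y = 30.
Solving simultaneously gives x = 1, y = 4.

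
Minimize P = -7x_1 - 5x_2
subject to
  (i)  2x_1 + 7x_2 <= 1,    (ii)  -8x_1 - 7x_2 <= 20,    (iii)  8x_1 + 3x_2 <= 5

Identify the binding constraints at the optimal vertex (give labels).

Feasible corners and P = -7x_1 - 5x_2:
  (-7/2, 8/7) → P = 263/14
  (16/25, -1/25) → P = -107/25
  (95/32, -25/4) → P = 335/32

The minimum is at (16/25, -1/25). Substituting into each constraint, equality holds for (i) and (iii); the remaining constraints have slack.

(i) and (iii)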